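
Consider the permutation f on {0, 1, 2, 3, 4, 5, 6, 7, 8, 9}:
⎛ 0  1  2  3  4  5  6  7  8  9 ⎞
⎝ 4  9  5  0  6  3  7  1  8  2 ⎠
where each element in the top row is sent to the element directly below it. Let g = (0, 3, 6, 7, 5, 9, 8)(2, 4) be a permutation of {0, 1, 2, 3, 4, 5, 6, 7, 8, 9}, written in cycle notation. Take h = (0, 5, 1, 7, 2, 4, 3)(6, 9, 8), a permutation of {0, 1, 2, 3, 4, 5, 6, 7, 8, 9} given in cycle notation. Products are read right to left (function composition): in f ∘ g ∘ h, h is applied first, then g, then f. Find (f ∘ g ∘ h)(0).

Apply the permutations in order: h(0) = 5, then g(5) = 9, then f(9) = 2. So (f ∘ g ∘ h)(0) = 2.

2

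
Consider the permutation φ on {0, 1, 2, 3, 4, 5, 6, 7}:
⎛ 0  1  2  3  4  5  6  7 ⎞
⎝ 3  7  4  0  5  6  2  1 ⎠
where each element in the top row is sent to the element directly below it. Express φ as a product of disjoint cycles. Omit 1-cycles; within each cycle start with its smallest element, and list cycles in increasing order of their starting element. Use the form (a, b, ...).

(0, 3)(1, 7)(2, 4, 5, 6)

From 0: 0 → 3 → 0, closing the cycle (0, 3).
Continuing from each remaining unvisited element yields (0, 3)(1, 7)(2, 4, 5, 6).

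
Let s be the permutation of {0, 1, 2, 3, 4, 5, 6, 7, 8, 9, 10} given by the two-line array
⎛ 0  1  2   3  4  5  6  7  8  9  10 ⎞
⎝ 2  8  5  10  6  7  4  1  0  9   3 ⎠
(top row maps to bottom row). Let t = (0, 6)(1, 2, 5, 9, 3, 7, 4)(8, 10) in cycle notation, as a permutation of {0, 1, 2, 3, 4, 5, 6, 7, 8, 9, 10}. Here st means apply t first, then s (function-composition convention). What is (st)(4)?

(st)(4) = s(t(4)). t(4) = 1, then s(1) = 8. So (st)(4) = 8.

8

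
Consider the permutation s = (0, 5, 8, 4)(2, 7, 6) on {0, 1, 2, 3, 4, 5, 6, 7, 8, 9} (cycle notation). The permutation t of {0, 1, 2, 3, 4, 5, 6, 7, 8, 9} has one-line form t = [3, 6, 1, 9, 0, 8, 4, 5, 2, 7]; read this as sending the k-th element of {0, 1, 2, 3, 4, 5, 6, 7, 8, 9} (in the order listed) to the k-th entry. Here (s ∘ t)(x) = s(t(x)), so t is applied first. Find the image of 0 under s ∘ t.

3

First apply t: t(0) = 3, then s(3) = 3. Thus (s ∘ t)(0) = 3.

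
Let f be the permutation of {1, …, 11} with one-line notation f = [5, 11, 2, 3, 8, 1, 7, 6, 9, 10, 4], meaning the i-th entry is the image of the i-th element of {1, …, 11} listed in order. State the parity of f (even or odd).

In disjoint-cycle form the cycle lengths are 4, 4, 1, 1, 1.
A cycle is odd iff its length is even; f has 2 even-length cycles, so sgn(f) = (−1)^2 and f is even.

even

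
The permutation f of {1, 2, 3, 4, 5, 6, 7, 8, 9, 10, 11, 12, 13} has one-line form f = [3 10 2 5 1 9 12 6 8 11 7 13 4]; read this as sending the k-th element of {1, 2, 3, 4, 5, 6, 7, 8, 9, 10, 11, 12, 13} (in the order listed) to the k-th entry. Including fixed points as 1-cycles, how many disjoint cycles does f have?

The cycle decomposition is (1 3 2 10 11 7 12 13 4 5)(6 9 8), which has 2 cycles (counting 1-cycles).

2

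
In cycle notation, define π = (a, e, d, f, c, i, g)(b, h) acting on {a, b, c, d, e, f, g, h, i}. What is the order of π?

14

The cycle type of π is (7, 2).
Since disjoint cycles commute, ord(π) = lcm(7, 2) = 14.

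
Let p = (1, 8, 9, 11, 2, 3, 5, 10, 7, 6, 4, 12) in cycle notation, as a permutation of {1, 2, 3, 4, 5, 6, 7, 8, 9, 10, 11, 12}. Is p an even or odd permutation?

The cycle lengths are 12.
A cycle of length ℓ contributes ℓ−1 transpositions, so p is a product of 11 transpositions — odd.

odd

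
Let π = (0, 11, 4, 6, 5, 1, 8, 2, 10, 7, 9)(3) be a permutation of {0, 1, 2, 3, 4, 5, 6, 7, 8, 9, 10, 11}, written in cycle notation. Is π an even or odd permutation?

The cycle lengths are 11, 1.
A cycle is odd iff its length is even; π has 0 even-length cycles, so sgn(π) = (−1)^0 and π is even.

even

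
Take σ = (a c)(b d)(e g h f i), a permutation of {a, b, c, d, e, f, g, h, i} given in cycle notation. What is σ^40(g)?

g lies in the 5-cycle (e g h f i).
Since the cycle has length 5, σ^40 acts on it the same as σ^0 (40 mod 5 = 0).
So σ^40(g) = g.

g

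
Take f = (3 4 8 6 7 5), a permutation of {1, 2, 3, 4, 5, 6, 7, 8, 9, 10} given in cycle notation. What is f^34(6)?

6 lies in the 6-cycle (3 4 8 6 7 5).
Since the cycle has length 6, f^34 acts on it the same as f^4 (34 mod 6 = 4).
Stepping 4 places around the cycle: 6 → 7 → 5 → 3 → 4.

4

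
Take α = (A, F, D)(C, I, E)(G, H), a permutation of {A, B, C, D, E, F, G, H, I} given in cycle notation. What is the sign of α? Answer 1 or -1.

The cycle lengths are 3, 3, 2, 1.
A cycle is odd iff its length is even; α has 1 even-length cycle, so sgn(α) = (−1)^1 and α is odd.

-1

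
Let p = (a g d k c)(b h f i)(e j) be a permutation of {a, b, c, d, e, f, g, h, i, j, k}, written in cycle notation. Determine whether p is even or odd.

The cycle lengths are 5, 4, 2.
A cycle is odd iff its length is even; p has 2 even-length cycles, so sgn(p) = (−1)^2 and p is even.

even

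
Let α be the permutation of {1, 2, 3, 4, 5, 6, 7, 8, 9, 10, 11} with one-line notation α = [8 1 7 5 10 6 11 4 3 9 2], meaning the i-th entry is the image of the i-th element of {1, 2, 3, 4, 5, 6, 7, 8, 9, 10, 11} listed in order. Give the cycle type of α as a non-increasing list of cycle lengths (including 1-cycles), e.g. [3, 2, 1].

[10, 1]

The disjoint cycles are (1 8 4 5 10 9 3 7 11 2)(6), with lengths 10, 1 in non-increasing order.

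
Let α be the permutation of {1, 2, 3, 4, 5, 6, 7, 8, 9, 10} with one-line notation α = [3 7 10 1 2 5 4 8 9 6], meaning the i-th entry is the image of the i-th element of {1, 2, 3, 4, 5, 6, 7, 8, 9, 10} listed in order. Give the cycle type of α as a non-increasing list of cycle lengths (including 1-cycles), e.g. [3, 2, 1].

The disjoint cycles are (1 3 10 6 5 2 7 4)(8)(9), with lengths 8, 1, 1 in non-increasing order.

[8, 1, 1]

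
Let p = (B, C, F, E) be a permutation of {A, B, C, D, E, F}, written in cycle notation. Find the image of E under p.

B

Within (B, C, F, E), E ↦ B.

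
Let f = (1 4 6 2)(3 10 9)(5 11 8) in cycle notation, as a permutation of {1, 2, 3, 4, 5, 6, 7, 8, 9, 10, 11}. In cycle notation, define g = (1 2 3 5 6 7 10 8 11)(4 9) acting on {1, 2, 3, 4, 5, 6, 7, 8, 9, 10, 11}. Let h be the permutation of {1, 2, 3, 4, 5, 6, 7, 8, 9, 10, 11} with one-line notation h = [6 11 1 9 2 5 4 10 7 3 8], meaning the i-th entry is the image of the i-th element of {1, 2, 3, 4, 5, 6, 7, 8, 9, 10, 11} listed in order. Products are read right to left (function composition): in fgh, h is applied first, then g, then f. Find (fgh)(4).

6

Apply the permutations in order: h(4) = 9, then g(9) = 4, then f(4) = 6. So (fgh)(4) = 6.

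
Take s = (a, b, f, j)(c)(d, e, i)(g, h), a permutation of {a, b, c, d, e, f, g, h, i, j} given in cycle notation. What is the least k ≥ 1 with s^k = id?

12

The disjoint cycles have lengths 4, 3, 2, 1.
Since disjoint cycles commute, ord(s) = lcm(4, 3, 2) = 12.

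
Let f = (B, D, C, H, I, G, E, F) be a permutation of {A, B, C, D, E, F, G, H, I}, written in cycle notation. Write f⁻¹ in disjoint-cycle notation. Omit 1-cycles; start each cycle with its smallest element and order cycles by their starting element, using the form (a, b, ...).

(B, F, E, G, I, H, C, D)

If f sends a → b within a cycle, f⁻¹ sends b → a; equivalently, reverse each cycle.
After reversing and putting each cycle's least element first, f⁻¹ = (B, F, E, G, I, H, C, D).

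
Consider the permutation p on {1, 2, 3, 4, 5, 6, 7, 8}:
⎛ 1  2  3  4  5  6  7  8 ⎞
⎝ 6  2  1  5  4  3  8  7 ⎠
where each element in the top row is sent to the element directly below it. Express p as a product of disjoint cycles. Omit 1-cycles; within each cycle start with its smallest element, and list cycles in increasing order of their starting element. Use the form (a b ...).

Start at 1 and follow images: 1 → 6 → 3 → 1, giving the cycle (1 6 3).
Continuing from each remaining unvisited element yields (1 6 3)(4 5)(7 8).

(1 6 3)(4 5)(7 8)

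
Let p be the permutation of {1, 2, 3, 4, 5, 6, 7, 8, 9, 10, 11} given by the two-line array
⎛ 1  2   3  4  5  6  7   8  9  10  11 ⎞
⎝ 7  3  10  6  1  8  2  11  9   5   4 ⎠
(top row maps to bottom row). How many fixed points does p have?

The fixed points (elements with p(x) = x) are {9}, so there is 1.

1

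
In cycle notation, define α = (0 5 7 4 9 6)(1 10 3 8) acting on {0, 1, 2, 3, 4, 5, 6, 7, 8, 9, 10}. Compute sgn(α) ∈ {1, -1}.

The cycle lengths are 6, 4, 1.
A cycle of length ℓ contributes ℓ−1 transpositions, so α is a product of 5 + 3 = 8 transpositions — even.

1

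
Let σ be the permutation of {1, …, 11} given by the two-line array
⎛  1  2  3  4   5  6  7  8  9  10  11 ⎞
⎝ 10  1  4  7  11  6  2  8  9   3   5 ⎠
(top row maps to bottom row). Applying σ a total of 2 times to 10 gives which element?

Tracing 10 → 3 → … returns to 10 after 6 steps, so 10 lies in a 6-cycle (1 10 3 4 7 2).
Advancing 2 steps from 10: 10 → 3 → 4.

4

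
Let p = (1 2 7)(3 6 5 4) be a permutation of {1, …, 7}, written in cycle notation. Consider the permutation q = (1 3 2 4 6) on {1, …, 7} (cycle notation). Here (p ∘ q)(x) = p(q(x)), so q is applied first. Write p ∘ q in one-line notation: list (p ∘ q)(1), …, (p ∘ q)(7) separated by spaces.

6 3 7 5 4 2 1

For each element, apply q then p: 1 → 3 → 6; 2 → 4 → 3; 3 → 2 → 7; 4 → 6 → 5; 5 → 5 → 4; 6 → 1 → 2; 7 → 7 → 1.
So p ∘ q in one-line form is 6 3 7 5 4 2 1.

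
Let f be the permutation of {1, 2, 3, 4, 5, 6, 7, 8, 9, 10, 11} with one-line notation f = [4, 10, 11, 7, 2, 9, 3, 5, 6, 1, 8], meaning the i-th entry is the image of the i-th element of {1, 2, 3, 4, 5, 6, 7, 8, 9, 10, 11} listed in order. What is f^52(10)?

Tracing 10 → 1 → … returns to 10 after 9 steps, so 10 lies in a 9-cycle (1 4 7 3 11 8 5 2 10).
Powers repeat with period 9 on this cycle, and 52 mod 9 = 7, so f^52(10) = f^7(10).
Advancing 7 steps from 10: 10 → 1 → 4 → 7 → 3 → 11 → 8 → 5.

5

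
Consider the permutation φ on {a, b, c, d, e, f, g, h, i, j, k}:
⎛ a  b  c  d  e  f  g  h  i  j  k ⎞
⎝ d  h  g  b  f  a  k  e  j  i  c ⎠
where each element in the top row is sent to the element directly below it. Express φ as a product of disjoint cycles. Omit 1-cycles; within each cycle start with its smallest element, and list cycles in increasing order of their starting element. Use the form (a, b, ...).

(a, d, b, h, e, f)(c, g, k)(i, j)

From a: a → d → b → h → e → f → a, closing the cycle (a, d, b, h, e, f).
Repeating from the next unused element and collecting all non-trivial cycles gives (a, d, b, h, e, f)(c, g, k)(i, j).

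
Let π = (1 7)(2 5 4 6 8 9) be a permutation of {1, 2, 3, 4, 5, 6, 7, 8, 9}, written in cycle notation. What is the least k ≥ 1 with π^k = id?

The cycle type of π is (6, 2, 1).
The order is lcm(6, 2) = 6.

6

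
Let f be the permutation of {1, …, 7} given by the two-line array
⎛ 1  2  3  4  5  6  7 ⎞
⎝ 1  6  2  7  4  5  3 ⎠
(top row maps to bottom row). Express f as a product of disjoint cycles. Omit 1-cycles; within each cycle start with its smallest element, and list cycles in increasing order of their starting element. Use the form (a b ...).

Iterating f from 2 gives 2 → 6 → 5 → 4 → 7 → 3 → 2; that is the 6-cycle (2 6 5 4 7 3).
Repeating from the next unused element and collecting all non-trivial cycles gives (2 6 5 4 7 3).

(2 6 5 4 7 3)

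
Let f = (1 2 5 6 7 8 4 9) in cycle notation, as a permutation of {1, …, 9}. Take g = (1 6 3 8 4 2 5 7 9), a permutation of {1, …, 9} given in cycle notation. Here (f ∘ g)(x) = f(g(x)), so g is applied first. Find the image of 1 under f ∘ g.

7

(f ∘ g)(1) = f(g(1)). g(1) = 6, then f(6) = 7. So (f ∘ g)(1) = 7.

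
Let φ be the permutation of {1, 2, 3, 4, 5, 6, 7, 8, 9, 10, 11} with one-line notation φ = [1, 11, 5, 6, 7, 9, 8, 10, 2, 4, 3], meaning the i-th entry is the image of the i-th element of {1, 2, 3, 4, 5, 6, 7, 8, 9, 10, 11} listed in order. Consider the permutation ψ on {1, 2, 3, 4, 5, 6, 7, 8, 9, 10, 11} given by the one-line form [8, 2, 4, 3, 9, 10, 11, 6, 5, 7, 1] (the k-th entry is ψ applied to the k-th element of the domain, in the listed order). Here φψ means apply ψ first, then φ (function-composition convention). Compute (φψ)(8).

ψ(8) = 6, then φ(6) = 9; composing gives (φψ)(8) = 9.

9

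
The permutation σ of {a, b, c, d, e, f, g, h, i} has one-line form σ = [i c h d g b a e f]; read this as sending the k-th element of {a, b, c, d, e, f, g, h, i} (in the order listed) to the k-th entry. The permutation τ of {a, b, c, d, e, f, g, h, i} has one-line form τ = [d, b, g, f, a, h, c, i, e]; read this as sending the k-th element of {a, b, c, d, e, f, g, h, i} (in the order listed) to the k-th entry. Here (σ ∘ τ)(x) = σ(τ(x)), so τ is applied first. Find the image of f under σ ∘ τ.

(σ ∘ τ)(f) = σ(τ(f)). τ(f) = h, then σ(h) = e. So (σ ∘ τ)(f) = e.

e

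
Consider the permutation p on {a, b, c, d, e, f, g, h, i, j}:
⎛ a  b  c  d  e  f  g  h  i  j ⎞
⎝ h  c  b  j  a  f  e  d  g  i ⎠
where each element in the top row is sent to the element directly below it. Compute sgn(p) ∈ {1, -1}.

In disjoint-cycle form the cycle lengths are 7, 2, 1.
A cycle of length ℓ contributes ℓ−1 transpositions, so p is a product of 6 + 1 = 7 transpositions — odd.

-1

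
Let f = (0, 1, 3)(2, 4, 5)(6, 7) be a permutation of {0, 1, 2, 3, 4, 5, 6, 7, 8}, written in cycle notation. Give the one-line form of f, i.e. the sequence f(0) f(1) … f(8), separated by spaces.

Image by image: 0→1, 1→3, 2→4, 3→0, 4→5, 5→2, 6→7, 7→6, 8→8.
So the one-line form is 1 3 4 0 5 2 7 6 8.

1 3 4 0 5 2 7 6 8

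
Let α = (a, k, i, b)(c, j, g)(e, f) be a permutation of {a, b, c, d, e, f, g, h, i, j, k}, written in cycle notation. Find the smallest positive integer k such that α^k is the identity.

The cycle type of α is (4, 3, 2, 1, 1).
Since disjoint cycles commute, ord(α) = lcm(4, 3, 2) = 12.

12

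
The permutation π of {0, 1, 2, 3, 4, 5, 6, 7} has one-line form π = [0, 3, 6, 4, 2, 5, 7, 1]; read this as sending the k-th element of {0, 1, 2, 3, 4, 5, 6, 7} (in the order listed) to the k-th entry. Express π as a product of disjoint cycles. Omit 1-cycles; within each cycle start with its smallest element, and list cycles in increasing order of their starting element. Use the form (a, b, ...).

Start at 1 and follow images: 1 → 3 → 4 → 2 → 6 → 7 → 1, giving the cycle (1, 3, 4, 2, 6, 7).
Repeating from the next unused element and collecting all non-trivial cycles gives (1, 3, 4, 2, 6, 7).

(1, 3, 4, 2, 6, 7)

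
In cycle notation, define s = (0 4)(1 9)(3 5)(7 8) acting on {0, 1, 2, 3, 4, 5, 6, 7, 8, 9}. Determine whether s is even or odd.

The cycle lengths are 2, 2, 2, 2, 1, 1.
A cycle is odd iff its length is even; s has 4 even-length cycles, so sgn(s) = (−1)^4 and s is even.

even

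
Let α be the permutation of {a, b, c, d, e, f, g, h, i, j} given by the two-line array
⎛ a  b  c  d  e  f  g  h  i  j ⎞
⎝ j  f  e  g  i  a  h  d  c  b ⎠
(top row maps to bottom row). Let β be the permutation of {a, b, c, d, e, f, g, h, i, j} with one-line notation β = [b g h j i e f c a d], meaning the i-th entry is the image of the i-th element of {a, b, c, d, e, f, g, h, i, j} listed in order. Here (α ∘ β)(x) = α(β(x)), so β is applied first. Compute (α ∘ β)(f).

i

First apply β: β(f) = e, then α(e) = i. Thus (α ∘ β)(f) = i.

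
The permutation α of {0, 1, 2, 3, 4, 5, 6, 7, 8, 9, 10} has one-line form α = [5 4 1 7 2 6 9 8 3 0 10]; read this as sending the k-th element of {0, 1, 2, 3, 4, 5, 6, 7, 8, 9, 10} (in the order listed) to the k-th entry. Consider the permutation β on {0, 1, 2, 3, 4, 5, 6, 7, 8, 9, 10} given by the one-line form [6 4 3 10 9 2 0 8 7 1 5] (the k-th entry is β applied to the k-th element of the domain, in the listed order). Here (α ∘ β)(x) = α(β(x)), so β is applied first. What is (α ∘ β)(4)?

First apply β: β(4) = 9, then α(9) = 0. Thus (α ∘ β)(4) = 0.

0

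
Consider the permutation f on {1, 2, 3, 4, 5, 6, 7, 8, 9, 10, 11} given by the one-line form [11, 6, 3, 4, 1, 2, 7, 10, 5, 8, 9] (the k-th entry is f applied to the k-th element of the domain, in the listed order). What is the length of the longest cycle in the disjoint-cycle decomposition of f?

4

Decomposing into disjoint cycles gives (1 11 9 5)(2 6)(8 10); the longest has length 4.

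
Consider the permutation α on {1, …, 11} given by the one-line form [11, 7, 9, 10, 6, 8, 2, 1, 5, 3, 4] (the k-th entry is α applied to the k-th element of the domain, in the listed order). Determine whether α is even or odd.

In disjoint-cycle form the cycle lengths are 9, 2.
A cycle is odd iff its length is even; α has 1 even-length cycle, so sgn(α) = (−1)^1 and α is odd.

odd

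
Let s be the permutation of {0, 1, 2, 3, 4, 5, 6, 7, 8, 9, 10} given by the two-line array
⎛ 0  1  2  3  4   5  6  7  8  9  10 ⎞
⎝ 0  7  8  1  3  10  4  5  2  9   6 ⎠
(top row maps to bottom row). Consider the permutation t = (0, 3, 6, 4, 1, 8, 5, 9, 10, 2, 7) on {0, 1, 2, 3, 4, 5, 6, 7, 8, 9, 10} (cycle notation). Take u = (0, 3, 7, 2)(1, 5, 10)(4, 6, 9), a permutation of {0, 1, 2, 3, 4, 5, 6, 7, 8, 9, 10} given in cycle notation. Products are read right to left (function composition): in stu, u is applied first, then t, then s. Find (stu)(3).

(stu)(3) = s(t(u(3))). u(3) = 7, then t(7) = 0, then s(0) = 0, so the result is 0.

0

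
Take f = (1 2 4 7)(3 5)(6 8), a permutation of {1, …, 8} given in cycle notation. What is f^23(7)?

4

7 lies in the 4-cycle (1 2 4 7).
On a 4-cycle, f^4 is the identity, so f^23 = f^3 there (23 ≡ 3 mod 4).
Advancing 3 steps from 7: 7 → 1 → 2 → 4.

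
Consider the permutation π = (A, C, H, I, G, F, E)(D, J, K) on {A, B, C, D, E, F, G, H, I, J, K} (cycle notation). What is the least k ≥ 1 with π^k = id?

21

The disjoint cycles have lengths 7, 3, 1.
The order of π is the least common multiple of its cycle lengths: lcm(7, 3) = 21.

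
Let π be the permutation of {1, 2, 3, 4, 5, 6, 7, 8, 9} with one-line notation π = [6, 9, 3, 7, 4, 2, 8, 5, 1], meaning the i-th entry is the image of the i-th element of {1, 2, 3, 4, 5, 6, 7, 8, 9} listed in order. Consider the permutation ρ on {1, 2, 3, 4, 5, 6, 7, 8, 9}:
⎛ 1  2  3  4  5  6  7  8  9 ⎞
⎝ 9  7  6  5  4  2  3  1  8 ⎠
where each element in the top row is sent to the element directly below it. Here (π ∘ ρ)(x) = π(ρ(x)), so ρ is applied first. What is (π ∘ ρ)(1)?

ρ(1) = 9, then π(9) = 1; composing gives (π ∘ ρ)(1) = 1.

1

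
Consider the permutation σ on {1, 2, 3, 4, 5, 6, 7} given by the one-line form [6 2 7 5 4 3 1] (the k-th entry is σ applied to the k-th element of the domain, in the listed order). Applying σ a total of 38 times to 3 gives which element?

1

Tracing 3 → 7 → … returns to 3 after 4 steps, so 3 lies in a 4-cycle (1 6 3 7).
Since the cycle has length 4, σ^38 acts on it the same as σ^2 (38 mod 4 = 2).
Advancing 2 steps from 3: 3 → 7 → 1.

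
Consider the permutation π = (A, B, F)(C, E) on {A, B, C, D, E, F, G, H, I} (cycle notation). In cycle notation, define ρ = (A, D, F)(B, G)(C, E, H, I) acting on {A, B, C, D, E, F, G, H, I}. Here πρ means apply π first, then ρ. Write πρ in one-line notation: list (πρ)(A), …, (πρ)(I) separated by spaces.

For each element, apply π then ρ: A → B → G; B → F → A; C → E → H; D → D → F; E → C → E; F → A → D; G → G → B; H → H → I; I → I → C.
Collecting the images, πρ = [G A H F E D B I C].

G A H F E D B I C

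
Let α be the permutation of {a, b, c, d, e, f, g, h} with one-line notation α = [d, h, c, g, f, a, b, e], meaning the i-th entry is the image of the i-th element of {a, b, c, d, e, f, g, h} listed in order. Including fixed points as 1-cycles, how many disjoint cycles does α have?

The cycle decomposition is (a, d, g, b, h, e, f)(c), which has 2 cycles (counting 1-cycles).

2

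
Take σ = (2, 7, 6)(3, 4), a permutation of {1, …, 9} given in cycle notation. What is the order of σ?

The disjoint cycles have lengths 3, 2, 1, 1, 1, 1.
The order is lcm(3, 2) = 6.

6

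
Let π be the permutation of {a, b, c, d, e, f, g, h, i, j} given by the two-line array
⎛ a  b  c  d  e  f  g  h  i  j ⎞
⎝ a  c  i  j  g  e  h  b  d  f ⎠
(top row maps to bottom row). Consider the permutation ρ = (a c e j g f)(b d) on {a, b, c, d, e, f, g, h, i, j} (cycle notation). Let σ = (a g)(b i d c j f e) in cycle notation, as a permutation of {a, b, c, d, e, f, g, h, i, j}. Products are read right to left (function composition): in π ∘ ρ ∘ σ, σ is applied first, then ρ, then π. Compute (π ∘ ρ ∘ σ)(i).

Apply the permutations in order: σ(i) = d, then ρ(d) = b, then π(b) = c. So (π ∘ ρ ∘ σ)(i) = c.

c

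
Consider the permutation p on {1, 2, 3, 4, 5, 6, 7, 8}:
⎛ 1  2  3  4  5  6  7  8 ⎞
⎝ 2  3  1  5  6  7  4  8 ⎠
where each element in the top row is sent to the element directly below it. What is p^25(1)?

2

Tracing 1 → 2 → … returns to 1 after 3 steps, so 1 lies in a 3-cycle (1 2 3).
Since the cycle has length 3, p^25 acts on it the same as p^1 (25 mod 3 = 1).
Advancing 1 step from 1: 1 → 2.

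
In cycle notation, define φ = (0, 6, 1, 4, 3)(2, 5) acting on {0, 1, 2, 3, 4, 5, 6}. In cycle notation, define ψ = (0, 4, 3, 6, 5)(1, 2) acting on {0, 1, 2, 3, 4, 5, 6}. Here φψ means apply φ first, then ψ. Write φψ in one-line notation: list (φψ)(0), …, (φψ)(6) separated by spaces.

For each element, apply φ then ψ: 0 → 6 → 5; 1 → 4 → 3; 2 → 5 → 0; 3 → 0 → 4; 4 → 3 → 6; 5 → 2 → 1; 6 → 1 → 2.
So φψ in one-line form is 5 3 0 4 6 1 2.

5 3 0 4 6 1 2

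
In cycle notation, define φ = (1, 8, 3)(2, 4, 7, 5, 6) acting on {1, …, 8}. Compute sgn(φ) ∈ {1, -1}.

The cycle lengths are 5, 3.
A cycle of length ℓ contributes ℓ−1 transpositions, so φ is a product of 4 + 2 = 6 transpositions — even.

1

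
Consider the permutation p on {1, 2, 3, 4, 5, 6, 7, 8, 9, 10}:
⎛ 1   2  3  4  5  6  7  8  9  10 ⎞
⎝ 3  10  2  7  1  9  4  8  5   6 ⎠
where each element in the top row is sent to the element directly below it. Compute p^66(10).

Tracing 10 → 6 → … returns to 10 after 7 steps, so 10 lies in a 7-cycle (1 3 2 10 6 9 5).
On a 7-cycle, p^7 is the identity, so p^66 = p^3 there (66 ≡ 3 mod 7).
Stepping 3 places around the cycle: 10 → 6 → 9 → 5.

5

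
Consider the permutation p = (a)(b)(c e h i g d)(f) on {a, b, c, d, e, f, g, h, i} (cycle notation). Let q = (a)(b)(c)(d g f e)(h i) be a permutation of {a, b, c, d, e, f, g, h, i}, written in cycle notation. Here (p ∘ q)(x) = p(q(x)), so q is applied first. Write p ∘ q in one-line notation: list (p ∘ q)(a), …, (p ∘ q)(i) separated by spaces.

a b e d c h f g i

Chase each element through q then p: a → a → a; b → b → b; c → c → e; d → g → d; e → d → c; f → e → h; g → f → f; h → i → g; i → h → i.
Collecting the images, p ∘ q = [a b e d c h f g i].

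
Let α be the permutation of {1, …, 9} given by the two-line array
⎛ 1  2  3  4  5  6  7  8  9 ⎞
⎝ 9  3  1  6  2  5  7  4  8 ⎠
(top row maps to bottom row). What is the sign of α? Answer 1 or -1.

In disjoint-cycle form the cycle lengths are 8, 1.
A cycle of length ℓ contributes ℓ−1 transpositions, so α is a product of 7 transpositions — odd.

-1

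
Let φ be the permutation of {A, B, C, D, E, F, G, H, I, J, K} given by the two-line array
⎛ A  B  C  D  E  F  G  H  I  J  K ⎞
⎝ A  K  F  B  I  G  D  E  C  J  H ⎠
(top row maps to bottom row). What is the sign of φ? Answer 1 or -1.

In disjoint-cycle form the cycle lengths are 9, 1, 1.
A cycle of length ℓ contributes ℓ−1 transpositions, so φ is a product of 8 transpositions — even.

1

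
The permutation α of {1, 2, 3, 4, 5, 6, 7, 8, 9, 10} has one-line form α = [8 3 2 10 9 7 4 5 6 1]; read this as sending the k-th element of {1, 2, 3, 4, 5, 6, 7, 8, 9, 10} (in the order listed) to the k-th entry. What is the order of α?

8

The disjoint-cycle form of α has cycle lengths 8, 2.
The order is lcm(8, 2) = 8.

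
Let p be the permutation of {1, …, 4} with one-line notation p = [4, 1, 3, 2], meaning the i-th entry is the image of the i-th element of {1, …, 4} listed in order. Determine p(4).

2

4 is element number 4 of the domain, and entry number 4 of the one-line form is 2, so p(4) = 2.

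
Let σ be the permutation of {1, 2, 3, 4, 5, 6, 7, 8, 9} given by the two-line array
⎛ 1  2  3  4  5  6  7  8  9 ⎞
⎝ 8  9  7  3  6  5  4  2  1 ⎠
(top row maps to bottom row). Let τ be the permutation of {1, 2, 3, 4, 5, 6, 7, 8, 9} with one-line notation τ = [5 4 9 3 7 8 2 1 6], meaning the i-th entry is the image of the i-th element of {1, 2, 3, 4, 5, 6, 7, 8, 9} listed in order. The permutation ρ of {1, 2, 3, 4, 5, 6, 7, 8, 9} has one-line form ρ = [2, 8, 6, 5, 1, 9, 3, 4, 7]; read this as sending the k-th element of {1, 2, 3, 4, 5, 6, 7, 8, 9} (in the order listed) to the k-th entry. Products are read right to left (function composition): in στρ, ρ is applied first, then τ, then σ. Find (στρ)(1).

3

Apply the permutations in order: ρ(1) = 2, then τ(2) = 4, then σ(4) = 3. So (στρ)(1) = 3.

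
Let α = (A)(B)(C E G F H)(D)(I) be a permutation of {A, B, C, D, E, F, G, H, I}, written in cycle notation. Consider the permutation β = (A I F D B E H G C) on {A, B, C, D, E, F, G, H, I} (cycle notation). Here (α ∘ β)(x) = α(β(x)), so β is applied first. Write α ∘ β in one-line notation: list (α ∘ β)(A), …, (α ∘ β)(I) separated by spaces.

Chase each element through β then α: A → I → I; B → E → G; C → A → A; D → B → B; E → H → C; F → D → D; G → C → E; H → G → F; I → F → H.
Collecting the images, α ∘ β = [I G A B C D E F H].

I G A B C D E F H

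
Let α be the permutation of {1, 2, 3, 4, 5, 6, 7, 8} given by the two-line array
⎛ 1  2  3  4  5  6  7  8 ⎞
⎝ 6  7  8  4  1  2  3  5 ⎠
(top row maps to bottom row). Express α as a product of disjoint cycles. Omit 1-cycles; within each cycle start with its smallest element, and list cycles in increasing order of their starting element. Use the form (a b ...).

From 1: 1 → 6 → 2 → 7 → 3 → 8 → 5 → 1, closing the cycle (1 6 2 7 3 8 5).
Repeating from the next unused element and collecting all non-trivial cycles gives (1 6 2 7 3 8 5).

(1 6 2 7 3 8 5)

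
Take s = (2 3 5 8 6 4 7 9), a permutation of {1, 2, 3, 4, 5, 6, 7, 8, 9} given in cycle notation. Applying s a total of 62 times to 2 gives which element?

7

2 lies in the 8-cycle (2 3 5 8 6 4 7 9).
Since the cycle has length 8, s^62 acts on it the same as s^6 (62 mod 8 = 6).
Advancing 6 steps from 2: 2 → 3 → 5 → 8 → 6 → 4 → 7.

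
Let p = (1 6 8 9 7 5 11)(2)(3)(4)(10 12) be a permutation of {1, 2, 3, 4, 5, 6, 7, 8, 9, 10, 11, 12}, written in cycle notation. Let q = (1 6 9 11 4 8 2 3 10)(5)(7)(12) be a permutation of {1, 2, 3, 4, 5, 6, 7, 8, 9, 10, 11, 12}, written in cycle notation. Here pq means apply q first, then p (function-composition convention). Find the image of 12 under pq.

(pq)(12) = p(q(12)). q(12) = 12, then p(12) = 10. So (pq)(12) = 10.

10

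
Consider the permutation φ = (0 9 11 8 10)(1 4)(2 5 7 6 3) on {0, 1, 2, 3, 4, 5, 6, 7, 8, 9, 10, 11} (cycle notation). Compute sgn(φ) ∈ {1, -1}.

-1

The cycle lengths are 5, 5, 2.
A cycle of length ℓ contributes ℓ−1 transpositions, so φ is a product of 4 + 4 + 1 = 9 transpositions — odd.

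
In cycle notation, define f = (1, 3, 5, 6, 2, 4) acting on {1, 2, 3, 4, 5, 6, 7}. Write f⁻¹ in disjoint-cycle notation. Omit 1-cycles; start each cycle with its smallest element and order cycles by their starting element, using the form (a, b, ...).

If f sends a → b within a cycle, f⁻¹ sends b → a; equivalently, reverse each cycle.
Reversing each cycle of f and rotating so the smallest element leads gives (1, 4, 2, 6, 5, 3).

(1, 4, 2, 6, 5, 3)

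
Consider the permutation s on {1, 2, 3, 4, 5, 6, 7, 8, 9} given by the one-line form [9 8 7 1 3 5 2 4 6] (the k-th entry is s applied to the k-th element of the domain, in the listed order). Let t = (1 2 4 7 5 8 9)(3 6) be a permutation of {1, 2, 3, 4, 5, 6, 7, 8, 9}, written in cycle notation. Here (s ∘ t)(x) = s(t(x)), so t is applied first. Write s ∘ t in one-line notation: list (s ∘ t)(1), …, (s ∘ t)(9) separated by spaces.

8 1 5 2 4 7 3 6 9

For each element, apply t then s: 1 → 2 → 8; 2 → 4 → 1; 3 → 6 → 5; 4 → 7 → 2; 5 → 8 → 4; 6 → 3 → 7; 7 → 5 → 3; 8 → 9 → 6; 9 → 1 → 9.
So s ∘ t in one-line form is 8 1 5 2 4 7 3 6 9.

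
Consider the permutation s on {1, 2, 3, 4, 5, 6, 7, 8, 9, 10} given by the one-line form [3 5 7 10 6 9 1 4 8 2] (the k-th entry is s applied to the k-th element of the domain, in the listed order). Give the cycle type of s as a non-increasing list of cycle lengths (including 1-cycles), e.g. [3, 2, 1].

The disjoint cycles are (1, 3, 7)(2, 5, 6, 9, 8, 4, 10), with lengths 7, 3 in non-increasing order.

[7, 3]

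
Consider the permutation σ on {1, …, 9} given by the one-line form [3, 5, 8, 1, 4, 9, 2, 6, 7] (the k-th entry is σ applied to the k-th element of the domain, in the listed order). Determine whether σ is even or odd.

even

In disjoint-cycle form the cycle lengths are 9.
A cycle is odd iff its length is even; σ has 0 even-length cycles, so sgn(σ) = (−1)^0 and σ is even.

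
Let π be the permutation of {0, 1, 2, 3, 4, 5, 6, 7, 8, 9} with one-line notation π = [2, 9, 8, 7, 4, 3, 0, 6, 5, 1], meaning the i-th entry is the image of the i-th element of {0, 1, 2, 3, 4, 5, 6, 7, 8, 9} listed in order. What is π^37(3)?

Tracing 3 → 7 → … returns to 3 after 7 steps, so 3 lies in a 7-cycle (0, 2, 8, 5, 3, 7, 6).
Since the cycle has length 7, π^37 acts on it the same as π^2 (37 mod 7 = 2).
Stepping 2 places around the cycle: 3 → 7 → 6.

6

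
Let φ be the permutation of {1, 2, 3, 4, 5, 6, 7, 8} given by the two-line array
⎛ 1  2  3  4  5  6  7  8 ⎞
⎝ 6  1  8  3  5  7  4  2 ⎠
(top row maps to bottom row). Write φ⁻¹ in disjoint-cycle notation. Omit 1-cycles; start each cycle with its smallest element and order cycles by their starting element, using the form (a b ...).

First write φ in disjoint cycles: (1 6 7 4 3 8 2).
The inverse reverses every cycle; in canonical form, φ⁻¹ = (1 2 8 3 4 7 6).

(1 2 8 3 4 7 6)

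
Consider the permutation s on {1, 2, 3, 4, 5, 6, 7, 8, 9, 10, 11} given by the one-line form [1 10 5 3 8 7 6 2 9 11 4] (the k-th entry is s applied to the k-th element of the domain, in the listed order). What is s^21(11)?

11

Tracing 11 → 4 → … returns to 11 after 7 steps, so 11 lies in a 7-cycle (2 10 11 4 3 5 8).
On a 7-cycle, s^7 is the identity, so s^21 = s^0 there (21 ≡ 0 mod 7).
So s^21(11) = 11.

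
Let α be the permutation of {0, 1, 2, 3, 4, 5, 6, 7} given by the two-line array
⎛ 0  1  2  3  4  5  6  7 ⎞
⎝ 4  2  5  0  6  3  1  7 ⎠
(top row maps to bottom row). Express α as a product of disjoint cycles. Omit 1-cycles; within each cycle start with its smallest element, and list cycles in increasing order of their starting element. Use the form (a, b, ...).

Iterating α from 0 gives 0 → 4 → 6 → 1 → 2 → 5 → 3 → 0; that is the 7-cycle (0, 4, 6, 1, 2, 5, 3).
Continuing from each remaining unvisited element yields (0, 4, 6, 1, 2, 5, 3).

(0, 4, 6, 1, 2, 5, 3)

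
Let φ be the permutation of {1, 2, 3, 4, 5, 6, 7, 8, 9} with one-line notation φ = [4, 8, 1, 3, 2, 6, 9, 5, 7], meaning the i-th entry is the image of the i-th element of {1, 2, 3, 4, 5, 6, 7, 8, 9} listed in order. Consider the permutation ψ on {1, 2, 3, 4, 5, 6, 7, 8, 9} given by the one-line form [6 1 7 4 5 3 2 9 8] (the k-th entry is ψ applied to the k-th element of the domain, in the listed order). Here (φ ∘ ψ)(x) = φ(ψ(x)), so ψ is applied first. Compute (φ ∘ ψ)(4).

3

ψ(4) = 4, then φ(4) = 3; composing gives (φ ∘ ψ)(4) = 3.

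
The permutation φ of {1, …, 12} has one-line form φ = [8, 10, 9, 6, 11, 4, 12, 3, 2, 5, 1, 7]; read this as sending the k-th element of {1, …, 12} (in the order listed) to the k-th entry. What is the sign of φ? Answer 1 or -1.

-1

In disjoint-cycle form the cycle lengths are 8, 2, 2.
A cycle of length ℓ contributes ℓ−1 transpositions, so φ is a product of 7 + 1 + 1 = 9 transpositions — odd.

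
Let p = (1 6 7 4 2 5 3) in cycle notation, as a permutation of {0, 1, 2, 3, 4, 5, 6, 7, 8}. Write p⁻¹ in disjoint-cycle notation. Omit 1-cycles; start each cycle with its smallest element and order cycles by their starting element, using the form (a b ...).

(1 3 5 2 4 7 6)

The inverse reverses each cycle.
Reversing each cycle of p and rotating so the smallest element leads gives (1 3 5 2 4 7 6).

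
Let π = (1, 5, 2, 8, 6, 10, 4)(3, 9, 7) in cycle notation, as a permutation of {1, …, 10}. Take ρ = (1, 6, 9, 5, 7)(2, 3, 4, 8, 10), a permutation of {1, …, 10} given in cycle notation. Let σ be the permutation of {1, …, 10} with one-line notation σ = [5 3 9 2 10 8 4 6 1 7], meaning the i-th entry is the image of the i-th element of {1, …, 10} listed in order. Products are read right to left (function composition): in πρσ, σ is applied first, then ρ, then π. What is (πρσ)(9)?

Chase 9: σ(9) = 1; ρ(1) = 6; π(6) = 10. Hence (πρσ)(9) = 10.

10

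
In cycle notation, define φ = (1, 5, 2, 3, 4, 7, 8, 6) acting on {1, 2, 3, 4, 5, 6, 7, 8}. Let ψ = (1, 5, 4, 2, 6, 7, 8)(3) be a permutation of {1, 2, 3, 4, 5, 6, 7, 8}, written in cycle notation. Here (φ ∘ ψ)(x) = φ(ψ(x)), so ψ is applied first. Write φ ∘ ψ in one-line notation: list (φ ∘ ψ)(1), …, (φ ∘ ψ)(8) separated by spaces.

(φ ∘ ψ)(x) = φ(ψ(x)). Computing each image: φ(ψ(1)) = φ(5) = 2, φ(ψ(2)) = φ(6) = 1, φ(ψ(3)) = φ(3) = 4, φ(ψ(4)) = φ(2) = 3, φ(ψ(5)) = φ(4) = 7, φ(ψ(6)) = φ(7) = 8, φ(ψ(7)) = φ(8) = 6, φ(ψ(8)) = φ(1) = 5.
Hence φ ∘ ψ = [2 1 4 3 7 8 6 5].

2 1 4 3 7 8 6 5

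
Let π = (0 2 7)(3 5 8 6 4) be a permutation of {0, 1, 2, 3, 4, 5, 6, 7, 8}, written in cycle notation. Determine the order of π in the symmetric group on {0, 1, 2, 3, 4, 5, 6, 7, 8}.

The disjoint cycles have lengths 5, 3, 1.
The order is lcm(5, 3) = 15.

15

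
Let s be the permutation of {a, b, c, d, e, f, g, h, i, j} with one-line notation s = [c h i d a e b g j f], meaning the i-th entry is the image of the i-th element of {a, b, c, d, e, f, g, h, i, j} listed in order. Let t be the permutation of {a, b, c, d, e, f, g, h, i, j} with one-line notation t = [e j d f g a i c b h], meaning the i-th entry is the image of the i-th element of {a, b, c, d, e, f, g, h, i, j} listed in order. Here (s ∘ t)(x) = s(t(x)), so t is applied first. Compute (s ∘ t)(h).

(s ∘ t)(h) = s(t(h)). t(h) = c, then s(c) = i. So (s ∘ t)(h) = i.

i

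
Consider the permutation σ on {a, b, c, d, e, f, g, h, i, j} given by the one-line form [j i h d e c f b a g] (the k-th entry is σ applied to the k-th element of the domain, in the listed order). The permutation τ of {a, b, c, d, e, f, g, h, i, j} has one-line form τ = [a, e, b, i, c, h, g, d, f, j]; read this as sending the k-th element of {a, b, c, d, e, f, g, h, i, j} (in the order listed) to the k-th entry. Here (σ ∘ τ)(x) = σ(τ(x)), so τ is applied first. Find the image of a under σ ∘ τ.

j

(σ ∘ τ)(a) = σ(τ(a)). τ(a) = a, then σ(a) = j. So (σ ∘ τ)(a) = j.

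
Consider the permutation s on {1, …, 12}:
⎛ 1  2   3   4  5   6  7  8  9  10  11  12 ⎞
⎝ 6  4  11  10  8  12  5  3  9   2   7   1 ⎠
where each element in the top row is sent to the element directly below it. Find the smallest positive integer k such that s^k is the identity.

15

The disjoint-cycle form of s has cycle lengths 5, 3, 3, 1.
Since disjoint cycles commute, ord(s) = lcm(5, 3, 3) = 15.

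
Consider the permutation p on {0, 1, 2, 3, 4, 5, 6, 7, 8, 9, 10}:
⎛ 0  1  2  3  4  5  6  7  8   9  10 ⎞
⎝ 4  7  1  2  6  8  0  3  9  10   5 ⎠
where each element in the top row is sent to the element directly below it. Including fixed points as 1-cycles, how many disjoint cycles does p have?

The cycle decomposition is (0 4 6)(1 7 3 2)(5 8 9 10), which has 3 cycles (counting 1-cycles).

3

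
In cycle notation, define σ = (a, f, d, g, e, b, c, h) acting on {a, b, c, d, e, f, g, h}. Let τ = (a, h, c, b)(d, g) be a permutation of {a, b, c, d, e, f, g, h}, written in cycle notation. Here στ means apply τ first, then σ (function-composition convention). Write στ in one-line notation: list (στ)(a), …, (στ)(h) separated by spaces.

a f c e b d g h

(στ)(x) = σ(τ(x)). Computing each image: σ(τ(a)) = σ(h) = a, σ(τ(b)) = σ(a) = f, σ(τ(c)) = σ(b) = c, σ(τ(d)) = σ(g) = e, σ(τ(e)) = σ(e) = b, σ(τ(f)) = σ(f) = d, σ(τ(g)) = σ(d) = g, σ(τ(h)) = σ(c) = h.
Hence στ = [a f c e b d g h].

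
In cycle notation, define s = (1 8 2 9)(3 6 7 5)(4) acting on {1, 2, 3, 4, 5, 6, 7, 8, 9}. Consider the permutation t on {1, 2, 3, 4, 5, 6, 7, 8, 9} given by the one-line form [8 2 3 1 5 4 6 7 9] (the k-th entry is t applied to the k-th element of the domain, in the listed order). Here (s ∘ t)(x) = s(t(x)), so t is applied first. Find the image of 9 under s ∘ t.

First apply t: t(9) = 9, then s(9) = 1. Thus (s ∘ t)(9) = 1.

1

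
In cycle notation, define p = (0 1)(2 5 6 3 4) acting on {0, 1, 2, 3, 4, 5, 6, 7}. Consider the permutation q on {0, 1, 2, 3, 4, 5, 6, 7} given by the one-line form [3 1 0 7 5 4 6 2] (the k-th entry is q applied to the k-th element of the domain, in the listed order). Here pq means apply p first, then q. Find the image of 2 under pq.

4

p(2) = 5, then q(5) = 4; composing gives (pq)(2) = 4.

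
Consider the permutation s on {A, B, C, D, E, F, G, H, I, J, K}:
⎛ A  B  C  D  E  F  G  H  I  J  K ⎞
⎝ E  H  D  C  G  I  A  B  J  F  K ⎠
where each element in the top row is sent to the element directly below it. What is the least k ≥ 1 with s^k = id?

6

The disjoint-cycle form of s has cycle lengths 3, 3, 2, 2, 1.
The order of s is the least common multiple of its cycle lengths: lcm(3, 3, 2, 2) = 6.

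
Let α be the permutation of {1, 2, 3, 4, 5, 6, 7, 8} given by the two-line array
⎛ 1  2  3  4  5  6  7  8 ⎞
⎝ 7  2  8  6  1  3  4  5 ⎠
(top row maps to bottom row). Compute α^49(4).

Tracing 4 → 6 → … returns to 4 after 7 steps, so 4 lies in a 7-cycle (1, 7, 4, 6, 3, 8, 5).
Powers repeat with period 7 on this cycle, and 49 mod 7 = 0, so α^49(4) = α^0(4).
So α^49(4) = 4.

4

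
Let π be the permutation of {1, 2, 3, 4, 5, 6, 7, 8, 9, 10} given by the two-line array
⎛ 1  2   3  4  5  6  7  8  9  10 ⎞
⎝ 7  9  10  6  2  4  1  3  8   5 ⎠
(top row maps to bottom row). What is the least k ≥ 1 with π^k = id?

Decomposing into disjoint cycles gives cycle lengths 6, 2, 2.
Since disjoint cycles commute, ord(π) = lcm(6, 2, 2) = 6.

6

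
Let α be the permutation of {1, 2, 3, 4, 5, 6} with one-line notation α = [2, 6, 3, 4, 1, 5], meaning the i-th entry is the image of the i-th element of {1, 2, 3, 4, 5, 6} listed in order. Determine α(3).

3

3 is element number 3 of the domain, and entry number 3 of the one-line form is 3, so α(3) = 3.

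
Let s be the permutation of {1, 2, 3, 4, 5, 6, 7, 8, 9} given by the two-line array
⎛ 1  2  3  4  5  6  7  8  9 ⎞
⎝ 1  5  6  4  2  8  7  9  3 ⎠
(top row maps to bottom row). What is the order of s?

4

Decomposing into disjoint cycles gives cycle lengths 4, 2, 1, 1, 1.
The order of s is the least common multiple of its cycle lengths: lcm(4, 2) = 4.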